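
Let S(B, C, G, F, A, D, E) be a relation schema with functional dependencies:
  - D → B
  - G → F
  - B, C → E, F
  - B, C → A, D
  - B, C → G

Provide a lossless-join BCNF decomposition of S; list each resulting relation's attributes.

Candidate keys of the original relation: {B, C}, {C, D}.
In {A, B, C, D, E, F, G}, {D} is not a superkey ({D}⁺ restricted to this set is {B, D}), so split on D → B into {B, D} and {A, C, D, E, F, G}.
{B, D} is in BCNF.
In {A, C, D, E, F, G}, {G} is not a superkey ({G}⁺ restricted to this set is {F, G}), so split on G → F into {F, G} and {A, C, D, E, G}.
{F, G} is in BCNF.
{A, C, D, E, G} is in BCNF.

{A, C, D, E, G}; {B, D}; {F, G}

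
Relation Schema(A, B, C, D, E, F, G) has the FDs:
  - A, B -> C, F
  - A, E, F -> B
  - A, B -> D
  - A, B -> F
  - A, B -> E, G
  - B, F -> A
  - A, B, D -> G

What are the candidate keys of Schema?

{A, B}, {A, E, F}, {B, F}

{A, B} is a candidate key since {A, B}⁺ = {A, B, C, D, E, F, G} covers every attribute.
{B, F} is a candidate key since {B, F}⁺ = {A, B, C, D, E, F, G} covers every attribute.
{A, E, F} is a candidate key since {A, E, F}⁺ = {A, B, C, D, E, F, G} covers every attribute.
Any other superkey properly contains one of these, so there are no further candidate keys.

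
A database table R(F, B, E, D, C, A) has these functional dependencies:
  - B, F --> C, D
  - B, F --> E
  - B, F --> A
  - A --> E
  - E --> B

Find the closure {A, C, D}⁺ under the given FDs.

{A, B, C, D, E}

Start with {A, C, D}.
A --> E applies; add {E} → now {A, C, D, E}.
E --> B applies; add {B} → now {A, B, C, D, E}.
No further FD applies.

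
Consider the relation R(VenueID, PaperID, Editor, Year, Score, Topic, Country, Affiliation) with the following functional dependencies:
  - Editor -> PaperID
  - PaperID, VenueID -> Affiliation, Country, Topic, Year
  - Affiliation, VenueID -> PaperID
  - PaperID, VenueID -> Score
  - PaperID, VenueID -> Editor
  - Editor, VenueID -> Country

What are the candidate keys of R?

{Affiliation, VenueID}, {Editor, VenueID}, {PaperID, VenueID}

No FD produces {VenueID}, so it must be in every candidate key.
{Affiliation, VenueID}⁺ = {Affiliation, Country, Editor, PaperID, Score, Topic, VenueID, Year}, which is every attribute, so {Affiliation, VenueID} is a candidate key.
{Editor, VenueID}⁺ = {Affiliation, Country, Editor, PaperID, Score, Topic, VenueID, Year}, which is every attribute, so {Editor, VenueID} is a candidate key.
{PaperID, VenueID}⁺ = {Affiliation, Country, Editor, PaperID, Score, Topic, VenueID, Year}, which is every attribute, so {PaperID, VenueID} is a candidate key.
These are minimal and exhaustive — every other superkey contains one of them.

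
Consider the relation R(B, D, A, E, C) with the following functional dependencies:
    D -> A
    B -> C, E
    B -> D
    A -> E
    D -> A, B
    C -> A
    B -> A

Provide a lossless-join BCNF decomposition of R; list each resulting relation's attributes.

Candidate keys of the original relation: {B}, {D}.
{A, B, C, D, E}: {A} determines {A, E} here but is not a superkey — split on A -> E, giving {A, E} and {A, B, C, D}.
{A, E} has no BCNF violation.
{A, B, C, D}: {C} determines {A, C} here but is not a superkey — split on C -> A, giving {A, C} and {B, C, D}.
{A, C} has no BCNF violation.
{B, C, D} has no BCNF violation.

{A, C}; {A, E}; {B, C, D}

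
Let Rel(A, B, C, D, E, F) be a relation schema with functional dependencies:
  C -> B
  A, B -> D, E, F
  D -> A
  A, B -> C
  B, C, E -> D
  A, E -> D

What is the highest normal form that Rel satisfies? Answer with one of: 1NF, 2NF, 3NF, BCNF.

3NF

Candidate keys: {A, B}, {A, C}, {B, D}, {C, D}, {C, E}. Prime attributes: {A, B, C, D, E}.
For C -> B we have {C}⁺ = {B, C}; {C} is not a superkey, so BCNF fails.
But every attribute on its right side ({B}) is prime, and the same holds for every other non-superkey FD, so 3NF still holds.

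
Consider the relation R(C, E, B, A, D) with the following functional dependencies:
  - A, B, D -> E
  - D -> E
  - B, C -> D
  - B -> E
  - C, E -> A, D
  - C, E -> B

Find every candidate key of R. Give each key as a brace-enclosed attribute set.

{B, C}, {C, D}, {C, E}

{C} never appears on the right of any FD, so every key must include it.
{B, C}⁺ = {A, B, C, D, E} — all of the relation — so {B, C} is a candidate key.
{C, D}⁺ = {A, B, C, D, E} — all of the relation — so {C, D} is a candidate key.
{C, E}⁺ = {A, B, C, D, E} — all of the relation — so {C, E} is a candidate key.
These are minimal and exhaustive — every other superkey contains one of them.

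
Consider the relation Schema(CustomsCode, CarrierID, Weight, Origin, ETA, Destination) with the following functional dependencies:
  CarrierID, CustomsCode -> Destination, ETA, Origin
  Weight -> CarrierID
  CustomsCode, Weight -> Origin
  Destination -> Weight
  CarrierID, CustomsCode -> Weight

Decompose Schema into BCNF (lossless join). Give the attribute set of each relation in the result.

{CarrierID, Weight}; {CustomsCode, Destination, ETA, Origin}; {Destination, Weight}

Candidate keys of the original relation: {CarrierID, CustomsCode}, {CustomsCode, Destination}, {CustomsCode, Weight}.
Within {CarrierID, CustomsCode, Destination, ETA, Origin, Weight}: {Weight}⁺ ∩ {CarrierID, CustomsCode, Destination, ETA, Origin, Weight} = {CarrierID, Weight}, not the whole set, so Weight -> CarrierID violates BCNF; decompose into {CarrierID, Weight} and {CustomsCode, Destination, ETA, Origin, Weight}.
{CarrierID, Weight} is in BCNF.
Within {CustomsCode, Destination, ETA, Origin, Weight}: {Destination}⁺ ∩ {CustomsCode, Destination, ETA, Origin, Weight} = {Destination, Weight}, not the whole set, so Destination -> Weight violates BCNF; decompose into {Destination, Weight} and {CustomsCode, Destination, ETA, Origin}.
{Destination, Weight} is in BCNF.
{CustomsCode, Destination, ETA, Origin} is in BCNF.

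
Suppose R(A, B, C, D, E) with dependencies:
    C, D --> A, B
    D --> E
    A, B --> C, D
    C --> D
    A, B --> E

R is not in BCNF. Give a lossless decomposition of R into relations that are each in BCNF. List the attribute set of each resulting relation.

Candidate keys of the original relation: {A, B}, {C}.
{A, B, C, D, E}: {D} determines {D, E} here but is not a superkey — split on D --> E, giving {D, E} and {A, B, C, D}.
{D, E} is in BCNF.
{A, B, C, D} is in BCNF.

{A, B, C, D}; {D, E}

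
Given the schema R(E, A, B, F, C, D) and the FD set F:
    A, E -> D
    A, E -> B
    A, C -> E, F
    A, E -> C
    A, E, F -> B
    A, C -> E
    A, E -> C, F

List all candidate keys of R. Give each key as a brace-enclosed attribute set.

Attributes never on any right-hand side: {A} — every candidate key must contain it.
{A, C}⁺ = {A, B, C, D, E, F} — all of the relation — so {A, C} is a candidate key.
{A, E}⁺ = {A, B, C, D, E, F} — all of the relation — so {A, E} is a candidate key.
These are minimal and exhaustive — every other superkey contains one of them.

{A, C}, {A, E}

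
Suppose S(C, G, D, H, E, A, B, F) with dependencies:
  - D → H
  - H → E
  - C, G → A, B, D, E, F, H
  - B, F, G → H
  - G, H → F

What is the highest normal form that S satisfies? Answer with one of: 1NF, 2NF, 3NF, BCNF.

2NF

Candidate key: {C, G}. Prime attributes: {C, G}.
D → H: {D}⁺ = {D, E, H}, which is not all of the attributes, so the left side is not a superkey — BCNF is violated.
D → H determines the non-prime attribute {H} from a non-superkey — 3NF is violated.
Checking every proper subset of each key, none determines a non-prime attribute — 2NF is satisfied.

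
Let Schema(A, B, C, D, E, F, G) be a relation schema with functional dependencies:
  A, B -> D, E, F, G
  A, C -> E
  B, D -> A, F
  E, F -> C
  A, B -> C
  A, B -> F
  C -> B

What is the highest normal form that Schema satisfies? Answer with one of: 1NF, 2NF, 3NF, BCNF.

Candidate keys: {A, B}, {A, C}, {A, E, F}, {B, D}, {C, D}, {D, E, F}. Prime attributes: {A, B, C, D, E, F}.
E, F -> C breaks BCNF: {E, F}⁺ = {B, C, E, F}, so {E, F} is not a superkey.
Since {C} ⊆ prime attributes and every other non-superkey FD also has a prime right side, the schema is in 3NF.

3NF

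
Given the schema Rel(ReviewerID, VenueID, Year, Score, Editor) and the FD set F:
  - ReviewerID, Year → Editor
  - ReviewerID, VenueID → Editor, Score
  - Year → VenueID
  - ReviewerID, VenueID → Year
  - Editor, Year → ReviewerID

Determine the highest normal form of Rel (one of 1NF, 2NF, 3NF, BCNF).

Candidate keys: {Editor, Year}, {ReviewerID, VenueID}, {ReviewerID, Year}. Prime attributes: {Editor, ReviewerID, VenueID, Year}.
For Year → VenueID we have {Year}⁺ = {VenueID, Year}; {Year} is not a superkey, so BCNF fails.
Since {VenueID} ⊆ prime attributes and every other non-superkey FD also has a prime right side, the schema is in 3NF.

3NF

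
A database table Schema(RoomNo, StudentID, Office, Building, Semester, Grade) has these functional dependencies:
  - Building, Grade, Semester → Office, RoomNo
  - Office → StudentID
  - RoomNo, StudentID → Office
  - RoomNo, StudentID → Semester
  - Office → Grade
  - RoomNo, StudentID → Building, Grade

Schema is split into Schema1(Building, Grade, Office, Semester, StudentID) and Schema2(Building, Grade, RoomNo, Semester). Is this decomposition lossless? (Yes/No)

Schema1 ∩ Schema2 = {Building, Grade, Semester}; its closure under F is {Building, Grade, Office, RoomNo, Semester, StudentID}.
This includes all of Schema1, so the common attributes are a superkey of Schema1 — the join is lossless.

Yes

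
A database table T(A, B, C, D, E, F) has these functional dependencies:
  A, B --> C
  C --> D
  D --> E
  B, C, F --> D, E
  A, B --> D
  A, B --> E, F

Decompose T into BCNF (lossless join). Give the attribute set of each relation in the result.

Candidate key of the original relation: {A, B}.
In {A, B, C, D, E, F}, {C} is not a superkey ({C}⁺ restricted to this set is {C, D, E}), so split on C --> D, E into {C, D, E} and {A, B, C, F}.
In {C, D, E}, {D} is not a superkey ({D}⁺ restricted to this set is {D, E}), so split on D --> E into {D, E} and {C, D}.
{D, E} has no BCNF violation.
{C, D} has no BCNF violation.
{A, B, C, F} has no BCNF violation.

{A, B, C, F}; {C, D}; {D, E}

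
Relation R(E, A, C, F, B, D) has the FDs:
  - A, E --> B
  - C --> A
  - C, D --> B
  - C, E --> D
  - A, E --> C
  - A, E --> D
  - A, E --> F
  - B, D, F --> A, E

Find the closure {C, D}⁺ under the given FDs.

{A, B, C, D}

Start with {C, D}.
C --> A applies; add {A} → now {A, C, D}.
C, D --> B applies; add {B} → now {A, B, C, D}.
No further FD applies.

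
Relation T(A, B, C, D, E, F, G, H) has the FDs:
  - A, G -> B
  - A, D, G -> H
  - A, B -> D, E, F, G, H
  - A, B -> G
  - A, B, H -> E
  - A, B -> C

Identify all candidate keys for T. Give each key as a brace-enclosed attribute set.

{A, B}, {A, G}

Attributes never on any right-hand side: {A} — every candidate key must contain it.
{A, B}⁺ = {A, B, C, D, E, F, G, H}, which is every attribute, so {A, B} is a candidate key.
{A, G}⁺ = {A, B, C, D, E, F, G, H}, which is every attribute, so {A, G} is a candidate key.
These are minimal and exhaustive — every other superkey contains one of them.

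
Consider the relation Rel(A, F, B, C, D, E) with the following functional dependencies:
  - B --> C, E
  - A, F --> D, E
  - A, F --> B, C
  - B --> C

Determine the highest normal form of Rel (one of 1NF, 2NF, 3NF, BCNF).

Candidate key: {A, F}. Prime attributes: {A, F}.
B --> C, E breaks BCNF: {B}⁺ = {B, C, E}, so {B} is not a superkey.
B --> C, E determines the non-prime attributes {C, E} from a non-superkey — 3NF is violated.
Checking every proper subset of each key, none determines a non-prime attribute — 2NF is satisfied.

2NF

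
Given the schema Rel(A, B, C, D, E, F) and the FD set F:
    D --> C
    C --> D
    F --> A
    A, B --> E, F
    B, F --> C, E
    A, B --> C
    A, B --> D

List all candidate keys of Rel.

{A, B}, {B, F}

{B} never appears on the right of any FD, so every key must include it.
Closure of {A, B} is {A, B, C, D, E, F}, the whole schema; {A, B} is a candidate key.
Closure of {B, F} is {A, B, C, D, E, F}, the whole schema; {B, F} is a candidate key.
No proper subset of any of these is a key, and no other minimal superkey exists.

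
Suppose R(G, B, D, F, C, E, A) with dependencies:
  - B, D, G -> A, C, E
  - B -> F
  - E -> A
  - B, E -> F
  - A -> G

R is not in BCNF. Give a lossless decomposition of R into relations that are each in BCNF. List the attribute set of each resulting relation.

{A, E}; {A, G}; {B, C, D, E}; {B, F}

Candidate keys of the original relation: {A, B, D}, {B, D, E}, {B, D, G}.
{A, B, C, D, E, F, G}: {B} determines {B, F} here but is not a superkey — split on B -> F, giving {B, F} and {A, B, C, D, E, G}.
{B, F}: every determinant is a superkey — BCNF.
{A, B, C, D, E, G}: {E} determines {A, E, G} here but is not a superkey — split on E -> A, G, giving {A, E, G} and {B, C, D, E}.
{A, E, G}: {A} determines {A, G} here but is not a superkey — split on A -> G, giving {A, G} and {A, E}.
{A, G}: every determinant is a superkey — BCNF.
{A, E}: every determinant is a superkey — BCNF.
{B, C, D, E}: every determinant is a superkey — BCNF.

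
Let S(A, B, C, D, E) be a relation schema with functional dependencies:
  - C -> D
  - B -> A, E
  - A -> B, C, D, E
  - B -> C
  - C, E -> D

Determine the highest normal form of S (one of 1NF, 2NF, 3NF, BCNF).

2NF

Candidate keys: {A}, {B}. Prime attributes: {A, B}.
C -> D breaks BCNF: {C}⁺ = {C, D}, so {C} is not a superkey.
C -> D has non-prime {D} on the right and a non-superkey on the left, so 3NF fails.
All keys have size 1, which rules out partial dependencies — 2NF is satisfied.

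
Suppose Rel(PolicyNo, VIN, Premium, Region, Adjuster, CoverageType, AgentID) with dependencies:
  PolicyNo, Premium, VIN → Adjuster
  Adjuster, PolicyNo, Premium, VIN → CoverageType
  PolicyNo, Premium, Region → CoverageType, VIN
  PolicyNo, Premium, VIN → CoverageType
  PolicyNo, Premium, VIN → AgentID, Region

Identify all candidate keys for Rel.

{PolicyNo, Premium, Region}, {PolicyNo, Premium, VIN}

Attributes never on any right-hand side: {PolicyNo, Premium} — every candidate key must contain all of them.
Closure of {PolicyNo, Premium, Region} is {Adjuster, AgentID, CoverageType, PolicyNo, Premium, Region, VIN}, the whole schema; {PolicyNo, Premium, Region} is a candidate key.
Closure of {PolicyNo, Premium, VIN} is {Adjuster, AgentID, CoverageType, PolicyNo, Premium, Region, VIN}, the whole schema; {PolicyNo, Premium, VIN} is a candidate key.
These are minimal and exhaustive — every other superkey contains one of them.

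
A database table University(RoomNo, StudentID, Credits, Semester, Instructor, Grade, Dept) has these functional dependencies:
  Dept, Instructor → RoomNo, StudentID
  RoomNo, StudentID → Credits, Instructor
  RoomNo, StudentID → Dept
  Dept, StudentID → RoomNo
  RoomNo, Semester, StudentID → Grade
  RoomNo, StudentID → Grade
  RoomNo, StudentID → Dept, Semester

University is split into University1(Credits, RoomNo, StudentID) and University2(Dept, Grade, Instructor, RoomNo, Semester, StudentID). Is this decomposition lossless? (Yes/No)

The shared attributes are {RoomNo, StudentID} and {RoomNo, StudentID}⁺ = {Credits, Dept, Grade, Instructor, RoomNo, Semester, StudentID}.
Since University1 ⊆ {Credits, Dept, Grade, Instructor, RoomNo, Semester, StudentID}, the intersection is a superkey of University1; the decomposition is lossless.

Yes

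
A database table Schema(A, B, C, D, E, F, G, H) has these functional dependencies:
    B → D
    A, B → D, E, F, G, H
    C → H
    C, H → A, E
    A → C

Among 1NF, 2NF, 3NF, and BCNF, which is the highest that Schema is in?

Candidate keys: {A, B}, {B, C}. Prime attributes: {A, B, C}.
B → D: {B}⁺ = {B, D}, which is not all of the attributes, so the left side is not a superkey — BCNF is violated.
Because {D} is non-prime and the left side of B → D is not a superkey, the relation is not in 3NF.
{A} is a proper subset of the key {A, B}, and {A}⁺ contains the non-prime attributes {E, H} — a partial dependency, so 2NF is violated.

1NF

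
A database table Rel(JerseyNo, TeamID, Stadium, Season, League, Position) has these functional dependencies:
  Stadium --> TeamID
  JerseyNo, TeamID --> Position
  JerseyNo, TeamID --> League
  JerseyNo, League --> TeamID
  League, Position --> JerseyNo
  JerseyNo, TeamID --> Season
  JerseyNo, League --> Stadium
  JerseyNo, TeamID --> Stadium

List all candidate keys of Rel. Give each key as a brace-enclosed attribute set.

{JerseyNo, League}, {JerseyNo, Stadium}, {JerseyNo, TeamID}, {League, Position}

Closure of {JerseyNo, League} is {JerseyNo, League, Position, Season, Stadium, TeamID}, the whole schema; {JerseyNo, League} is a candidate key.
Closure of {JerseyNo, Stadium} is {JerseyNo, League, Position, Season, Stadium, TeamID}, the whole schema; {JerseyNo, Stadium} is a candidate key.
Closure of {JerseyNo, TeamID} is {JerseyNo, League, Position, Season, Stadium, TeamID}, the whole schema; {JerseyNo, TeamID} is a candidate key.
Closure of {League, Position} is {JerseyNo, League, Position, Season, Stadium, TeamID}, the whole schema; {League, Position} is a candidate key.
No proper subset of any of these is a key, and no other minimal superkey exists.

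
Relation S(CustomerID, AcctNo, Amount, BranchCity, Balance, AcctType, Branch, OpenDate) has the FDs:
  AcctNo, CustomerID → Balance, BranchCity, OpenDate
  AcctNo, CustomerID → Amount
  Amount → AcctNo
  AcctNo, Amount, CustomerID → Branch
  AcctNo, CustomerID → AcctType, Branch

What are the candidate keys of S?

Attributes never on any right-hand side: {CustomerID} — every candidate key must contain it.
{AcctNo, CustomerID}⁺ = {AcctNo, AcctType, Amount, Balance, Branch, BranchCity, CustomerID, OpenDate} — all of the relation — so {AcctNo, CustomerID} is a candidate key.
{Amount, CustomerID}⁺ = {AcctNo, AcctType, Amount, Balance, Branch, BranchCity, CustomerID, OpenDate} — all of the relation — so {Amount, CustomerID} is a candidate key.
These are minimal and exhaustive — every other superkey contains one of them.

{AcctNo, CustomerID}, {Amount, CustomerID}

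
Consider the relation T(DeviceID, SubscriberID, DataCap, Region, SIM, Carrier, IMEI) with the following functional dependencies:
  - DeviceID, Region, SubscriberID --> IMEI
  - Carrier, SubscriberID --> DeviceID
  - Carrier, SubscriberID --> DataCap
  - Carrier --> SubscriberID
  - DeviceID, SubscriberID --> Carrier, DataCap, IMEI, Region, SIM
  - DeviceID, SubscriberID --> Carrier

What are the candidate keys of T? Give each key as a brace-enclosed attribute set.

{Carrier}⁺ = {Carrier, DataCap, DeviceID, IMEI, Region, SIM, SubscriberID}, which is every attribute, so {Carrier} is a candidate key.
{DeviceID, SubscriberID}⁺ = {Carrier, DataCap, DeviceID, IMEI, Region, SIM, SubscriberID}, which is every attribute, so {DeviceID, SubscriberID} is a candidate key.
These are minimal and exhaustive — every other superkey contains one of them.

{Carrier}, {DeviceID, SubscriberID}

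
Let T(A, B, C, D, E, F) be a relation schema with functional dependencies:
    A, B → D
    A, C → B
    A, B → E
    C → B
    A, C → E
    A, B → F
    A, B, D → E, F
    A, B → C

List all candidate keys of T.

{A, B}, {A, C}

Attributes never on any right-hand side: {A} — every candidate key must contain it.
{A, B} is a candidate key since {A, B}⁺ = {A, B, C, D, E, F} covers every attribute.
{A, C} is a candidate key since {A, C}⁺ = {A, B, C, D, E, F} covers every attribute.
These are minimal and exhaustive — every other superkey contains one of them.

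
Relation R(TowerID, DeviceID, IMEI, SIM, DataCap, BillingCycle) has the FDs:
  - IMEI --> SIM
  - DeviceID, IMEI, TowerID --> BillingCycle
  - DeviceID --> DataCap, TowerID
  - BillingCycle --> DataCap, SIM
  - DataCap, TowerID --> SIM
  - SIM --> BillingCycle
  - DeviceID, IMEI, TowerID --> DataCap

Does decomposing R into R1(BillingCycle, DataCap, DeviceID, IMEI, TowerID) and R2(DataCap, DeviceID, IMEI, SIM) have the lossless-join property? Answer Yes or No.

Common attributes: {DataCap, DeviceID, IMEI}; their closure is {BillingCycle, DataCap, DeviceID, IMEI, SIM, TowerID}.
Since R1 ⊆ {BillingCycle, DataCap, DeviceID, IMEI, SIM, TowerID}, the intersection is a superkey of R1; the decomposition is lossless.

Yes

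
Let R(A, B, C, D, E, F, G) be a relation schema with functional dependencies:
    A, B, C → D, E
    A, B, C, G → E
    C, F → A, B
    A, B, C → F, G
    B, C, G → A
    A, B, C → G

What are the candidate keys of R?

{A, B, C}, {B, C, G}, {C, F}

{C} never appears on the right of any FD, so every key must include it.
{C, F} is a candidate key since {C, F}⁺ = {A, B, C, D, E, F, G} covers every attribute.
{A, B, C} is a candidate key since {A, B, C}⁺ = {A, B, C, D, E, F, G} covers every attribute.
{B, C, G} is a candidate key since {B, C, G}⁺ = {A, B, C, D, E, F, G} covers every attribute.
Any other superkey properly contains one of these, so there are no further candidate keys.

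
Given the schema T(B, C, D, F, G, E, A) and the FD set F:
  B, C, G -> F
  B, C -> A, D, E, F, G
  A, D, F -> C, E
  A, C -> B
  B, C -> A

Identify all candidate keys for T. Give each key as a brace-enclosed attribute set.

{A, C}, {A, D, F}, {B, C}

Closure of {A, C} is {A, B, C, D, E, F, G}, the whole schema; {A, C} is a candidate key.
Closure of {B, C} is {A, B, C, D, E, F, G}, the whole schema; {B, C} is a candidate key.
Closure of {A, D, F} is {A, B, C, D, E, F, G}, the whole schema; {A, D, F} is a candidate key.
Any other superkey properly contains one of these, so there are no further candidate keys.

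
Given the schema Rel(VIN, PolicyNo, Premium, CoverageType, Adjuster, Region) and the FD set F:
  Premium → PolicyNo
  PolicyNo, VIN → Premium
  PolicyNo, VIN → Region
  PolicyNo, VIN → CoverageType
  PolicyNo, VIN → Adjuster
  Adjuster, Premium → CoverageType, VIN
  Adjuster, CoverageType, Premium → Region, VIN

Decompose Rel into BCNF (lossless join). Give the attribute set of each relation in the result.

{Adjuster, CoverageType, Premium, Region, VIN}; {PolicyNo, Premium}

Candidate keys of the original relation: {Adjuster, Premium}, {PolicyNo, VIN}, {Premium, VIN}.
In {Adjuster, CoverageType, PolicyNo, Premium, Region, VIN}, {Premium} is not a superkey ({Premium}⁺ restricted to this set is {PolicyNo, Premium}), so split on Premium → PolicyNo into {PolicyNo, Premium} and {Adjuster, CoverageType, Premium, Region, VIN}.
{PolicyNo, Premium} is in BCNF.
{Adjuster, CoverageType, Premium, Region, VIN} is in BCNF.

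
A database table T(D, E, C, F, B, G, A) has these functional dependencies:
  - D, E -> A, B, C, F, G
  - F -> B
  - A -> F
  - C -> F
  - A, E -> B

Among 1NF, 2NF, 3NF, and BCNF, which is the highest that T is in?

Candidate key: {D, E}. Prime attributes: {D, E}.
F -> B breaks BCNF: {F}⁺ = {B, F}, so {F} is not a superkey.
F -> B determines the non-prime attribute {B} from a non-superkey — 3NF is violated.
No non-prime attribute depends on a proper subset of any candidate key, so 2NF holds.

2NF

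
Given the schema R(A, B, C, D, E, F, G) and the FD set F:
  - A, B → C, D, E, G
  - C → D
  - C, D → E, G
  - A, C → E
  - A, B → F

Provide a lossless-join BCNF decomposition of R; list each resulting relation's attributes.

Candidate key of the original relation: {A, B}.
Within {A, B, C, D, E, F, G}: {C}⁺ ∩ {A, B, C, D, E, F, G} = {C, D, E, G}, not the whole set, so C → D, E, G violates BCNF; decompose into {C, D, E, G} and {A, B, C, F}.
{C, D, E, G}: every determinant is a superkey — BCNF.
{A, B, C, F}: every determinant is a superkey — BCNF.

{A, B, C, F}; {C, D, E, G}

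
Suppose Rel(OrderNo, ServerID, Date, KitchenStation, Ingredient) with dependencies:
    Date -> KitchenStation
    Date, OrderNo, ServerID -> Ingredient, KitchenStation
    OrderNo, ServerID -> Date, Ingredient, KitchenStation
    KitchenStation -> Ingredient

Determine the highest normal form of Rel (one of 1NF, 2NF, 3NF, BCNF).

Candidate key: {OrderNo, ServerID}. Prime attributes: {OrderNo, ServerID}.
For Date -> KitchenStation we have {Date}⁺ = {Date, Ingredient, KitchenStation}; {Date} is not a superkey, so BCNF fails.
Because {KitchenStation} is non-prime and the left side of Date -> KitchenStation is not a superkey, the relation is not in 3NF.
No non-prime attribute depends on a proper subset of any candidate key, so 2NF holds.

2NF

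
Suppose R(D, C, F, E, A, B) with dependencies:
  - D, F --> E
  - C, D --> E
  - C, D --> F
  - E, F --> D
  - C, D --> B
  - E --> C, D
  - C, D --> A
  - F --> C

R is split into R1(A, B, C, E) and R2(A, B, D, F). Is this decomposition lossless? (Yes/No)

No

R1 ∩ R2 = {A, B}; its closure under F is {A, B}.
R1 ⊄ {A, B} and R2 ⊄ {A, B}, so the split is lossy.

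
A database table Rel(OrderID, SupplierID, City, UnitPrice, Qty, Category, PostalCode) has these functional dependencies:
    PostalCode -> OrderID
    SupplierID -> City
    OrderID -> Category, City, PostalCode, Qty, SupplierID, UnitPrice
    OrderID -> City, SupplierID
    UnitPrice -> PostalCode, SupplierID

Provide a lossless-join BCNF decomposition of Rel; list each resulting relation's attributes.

Candidate keys of the original relation: {OrderID}, {PostalCode}, {UnitPrice}.
{Category, City, OrderID, PostalCode, Qty, SupplierID, UnitPrice}: {SupplierID} determines {City, SupplierID} here but is not a superkey — split on SupplierID -> City, giving {City, SupplierID} and {Category, OrderID, PostalCode, Qty, SupplierID, UnitPrice}.
{City, SupplierID}: every determinant is a superkey — BCNF.
{Category, OrderID, PostalCode, Qty, SupplierID, UnitPrice}: every determinant is a superkey — BCNF.

{Category, OrderID, PostalCode, Qty, SupplierID, UnitPrice}; {City, SupplierID}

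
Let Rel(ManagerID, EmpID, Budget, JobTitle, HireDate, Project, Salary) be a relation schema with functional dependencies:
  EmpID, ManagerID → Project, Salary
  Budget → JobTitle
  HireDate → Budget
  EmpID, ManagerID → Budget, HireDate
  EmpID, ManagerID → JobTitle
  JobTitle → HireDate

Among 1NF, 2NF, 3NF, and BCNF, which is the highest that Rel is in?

2NF

Candidate key: {EmpID, ManagerID}. Prime attributes: {EmpID, ManagerID}.
Budget → JobTitle breaks BCNF: {Budget}⁺ = {Budget, HireDate, JobTitle}, so {Budget} is not a superkey.
Budget → JobTitle has non-prime {JobTitle} on the right and a non-superkey on the left, so 3NF fails.
No non-prime attribute depends on a proper subset of any candidate key, so 2NF holds.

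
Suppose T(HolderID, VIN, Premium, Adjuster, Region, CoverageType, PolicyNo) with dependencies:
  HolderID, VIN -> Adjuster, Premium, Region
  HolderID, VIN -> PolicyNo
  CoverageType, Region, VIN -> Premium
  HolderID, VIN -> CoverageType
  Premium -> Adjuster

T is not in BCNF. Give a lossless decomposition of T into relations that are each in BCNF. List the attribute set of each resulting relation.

Candidate key of the original relation: {HolderID, VIN}.
In {Adjuster, CoverageType, HolderID, PolicyNo, Premium, Region, VIN}, {CoverageType, Region, VIN} is not a superkey ({CoverageType, Region, VIN}⁺ restricted to this set is {Adjuster, CoverageType, Premium, Region, VIN}), so split on CoverageType, Region, VIN -> Adjuster, Premium into {Adjuster, CoverageType, Premium, Region, VIN} and {CoverageType, HolderID, PolicyNo, Region, VIN}.
In {Adjuster, CoverageType, Premium, Region, VIN}, {Premium} is not a superkey ({Premium}⁺ restricted to this set is {Adjuster, Premium}), so split on Premium -> Adjuster into {Adjuster, Premium} and {CoverageType, Premium, Region, VIN}.
{Adjuster, Premium} is in BCNF.
{CoverageType, Premium, Region, VIN} is in BCNF.
{CoverageType, HolderID, PolicyNo, Region, VIN} is in BCNF.

{Adjuster, Premium}; {CoverageType, HolderID, PolicyNo, Region, VIN}; {CoverageType, Premium, Region, VIN}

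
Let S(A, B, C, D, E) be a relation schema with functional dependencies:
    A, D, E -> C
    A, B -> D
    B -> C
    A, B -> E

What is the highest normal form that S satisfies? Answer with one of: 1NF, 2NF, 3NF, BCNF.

Candidate key: {A, B}. Prime attributes: {A, B}.
A, D, E -> C breaks BCNF: {A, D, E}⁺ = {A, C, D, E}, so {A, D, E} is not a superkey.
Because {C} is non-prime and the left side of A, D, E -> C is not a superkey, the relation is not in 3NF.
The proper key subset {B} of {A, B} determines non-prime {C}, so the relation is not even in 2NF.

1NF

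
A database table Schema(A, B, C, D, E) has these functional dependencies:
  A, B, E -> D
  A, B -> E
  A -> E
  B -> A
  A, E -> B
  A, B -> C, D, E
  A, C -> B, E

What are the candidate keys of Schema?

{A}, {B}

{A} is a candidate key since {A}⁺ = {A, B, C, D, E} covers every attribute.
{B} is a candidate key since {B}⁺ = {A, B, C, D, E} covers every attribute.
Any other superkey properly contains one of these, so there are no further candidate keys.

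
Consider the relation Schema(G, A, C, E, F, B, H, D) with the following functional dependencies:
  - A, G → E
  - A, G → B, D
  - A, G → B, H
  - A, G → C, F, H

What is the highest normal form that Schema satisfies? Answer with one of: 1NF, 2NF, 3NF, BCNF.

Candidate key: {A, G}. Prime attributes: {A, G}.
Every FD has a superkey on the left, so the relation is in BCNF.

BCNF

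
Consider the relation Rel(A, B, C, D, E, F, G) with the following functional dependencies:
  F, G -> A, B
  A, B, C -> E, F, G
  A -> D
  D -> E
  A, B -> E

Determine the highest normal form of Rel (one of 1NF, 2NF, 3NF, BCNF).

1NF

Candidate keys: {A, B, C}, {C, F, G}. Prime attributes: {A, B, C, F, G}.
For F, G -> A, B we have {F, G}⁺ = {A, B, D, E, F, G}; {F, G} is not a superkey, so BCNF fails.
A -> D determines the non-prime attribute {D} from a non-superkey — 3NF is violated.
The proper key subset {A} of {A, B, C} determines non-prime {D, E}, so the relation is not even in 2NF.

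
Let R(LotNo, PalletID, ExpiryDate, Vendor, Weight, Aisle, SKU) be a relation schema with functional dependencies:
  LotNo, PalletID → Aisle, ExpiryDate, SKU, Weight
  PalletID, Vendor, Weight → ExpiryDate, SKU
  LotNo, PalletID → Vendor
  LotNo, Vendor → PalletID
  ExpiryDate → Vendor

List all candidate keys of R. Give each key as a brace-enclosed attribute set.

Attributes never on any right-hand side: {LotNo} — every candidate key must contain it.
{ExpiryDate, LotNo}⁺ = {Aisle, ExpiryDate, LotNo, PalletID, SKU, Vendor, Weight}, which is every attribute, so {ExpiryDate, LotNo} is a candidate key.
{LotNo, PalletID}⁺ = {Aisle, ExpiryDate, LotNo, PalletID, SKU, Vendor, Weight}, which is every attribute, so {LotNo, PalletID} is a candidate key.
{LotNo, Vendor}⁺ = {Aisle, ExpiryDate, LotNo, PalletID, SKU, Vendor, Weight}, which is every attribute, so {LotNo, Vendor} is a candidate key.
These are minimal and exhaustive — every other superkey contains one of them.

{ExpiryDate, LotNo}, {LotNo, PalletID}, {LotNo, Vendor}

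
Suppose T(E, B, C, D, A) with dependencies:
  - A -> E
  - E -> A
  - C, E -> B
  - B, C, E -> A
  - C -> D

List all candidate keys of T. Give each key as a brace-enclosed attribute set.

{A, C}, {C, E}

Attributes never on any right-hand side: {C} — every candidate key must contain it.
{A, C}⁺ = {A, B, C, D, E}, which is every attribute, so {A, C} is a candidate key.
{C, E}⁺ = {A, B, C, D, E}, which is every attribute, so {C, E} is a candidate key.
These are minimal and exhaustive — every other superkey contains one of them.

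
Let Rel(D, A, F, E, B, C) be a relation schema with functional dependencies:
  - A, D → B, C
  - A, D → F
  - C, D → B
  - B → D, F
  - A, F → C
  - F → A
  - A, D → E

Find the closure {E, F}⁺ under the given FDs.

Start with {E, F}.
F → A applies; add {A} → now {A, E, F}.
A, F → C applies; add {C} → now {A, C, E, F}.
No further FD applies.

{A, C, E, F}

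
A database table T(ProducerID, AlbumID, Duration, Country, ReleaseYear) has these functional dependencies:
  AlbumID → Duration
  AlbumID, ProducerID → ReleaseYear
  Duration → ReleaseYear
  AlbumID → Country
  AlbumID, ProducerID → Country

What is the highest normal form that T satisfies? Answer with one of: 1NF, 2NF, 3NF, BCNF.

Candidate key: {AlbumID, ProducerID}. Prime attributes: {AlbumID, ProducerID}.
AlbumID → Duration: {AlbumID}⁺ = {AlbumID, Country, Duration, ReleaseYear}, which is not all of the attributes, so the left side is not a superkey — BCNF is violated.
AlbumID → Duration determines the non-prime attribute {Duration} from a non-superkey — 3NF is violated.
{AlbumID} is a proper subset of the key {AlbumID, ProducerID}, and {AlbumID}⁺ contains the non-prime attributes {Country, Duration, ReleaseYear} — a partial dependency, so 2NF is violated.

1NF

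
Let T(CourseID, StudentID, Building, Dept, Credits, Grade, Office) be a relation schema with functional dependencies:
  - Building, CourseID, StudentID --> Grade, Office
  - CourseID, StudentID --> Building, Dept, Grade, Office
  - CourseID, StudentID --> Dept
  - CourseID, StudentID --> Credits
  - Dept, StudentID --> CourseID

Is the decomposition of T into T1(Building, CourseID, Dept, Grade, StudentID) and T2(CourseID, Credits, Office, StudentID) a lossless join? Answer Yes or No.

Common attributes: {CourseID, StudentID}; their closure is {Building, CourseID, Credits, Dept, Grade, Office, StudentID}.
T1 is contained in that closure, so T1 ∩ T2 --> T1 holds and the join is lossless.

Yes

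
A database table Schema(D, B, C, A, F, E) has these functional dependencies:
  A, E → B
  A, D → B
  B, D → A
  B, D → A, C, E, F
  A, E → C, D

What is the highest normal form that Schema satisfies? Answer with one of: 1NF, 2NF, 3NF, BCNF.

Candidate keys: {A, D}, {A, E}, {B, D}. Prime attributes: {A, B, D, E}.
The left-hand side of every FD is a superkey, so BCNF is satisfied.

BCNF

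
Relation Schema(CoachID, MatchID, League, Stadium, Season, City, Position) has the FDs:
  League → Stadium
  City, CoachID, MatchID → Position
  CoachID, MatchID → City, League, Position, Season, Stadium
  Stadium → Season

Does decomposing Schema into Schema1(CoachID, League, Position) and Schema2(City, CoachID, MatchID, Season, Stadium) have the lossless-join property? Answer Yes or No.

No

Schema1 ∩ Schema2 = {CoachID}; its closure under F is {CoachID}.
The closure covers neither Schema1 nor Schema2 entirely; the join is not lossless.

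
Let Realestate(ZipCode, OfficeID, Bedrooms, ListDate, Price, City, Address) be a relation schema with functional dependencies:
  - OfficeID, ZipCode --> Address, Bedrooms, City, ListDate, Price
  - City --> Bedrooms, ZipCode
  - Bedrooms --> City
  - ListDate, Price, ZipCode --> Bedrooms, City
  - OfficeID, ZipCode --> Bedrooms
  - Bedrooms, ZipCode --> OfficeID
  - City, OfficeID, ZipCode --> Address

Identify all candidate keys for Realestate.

{Bedrooms}, {City}, {ListDate, Price, ZipCode}, {OfficeID, ZipCode}

{Bedrooms}⁺ = {Address, Bedrooms, City, ListDate, OfficeID, Price, ZipCode}, which is every attribute, so {Bedrooms} is a candidate key.
{City}⁺ = {Address, Bedrooms, City, ListDate, OfficeID, Price, ZipCode}, which is every attribute, so {City} is a candidate key.
{OfficeID, ZipCode}⁺ = {Address, Bedrooms, City, ListDate, OfficeID, Price, ZipCode}, which is every attribute, so {OfficeID, ZipCode} is a candidate key.
{ListDate, Price, ZipCode}⁺ = {Address, Bedrooms, City, ListDate, OfficeID, Price, ZipCode}, which is every attribute, so {ListDate, Price, ZipCode} is a candidate key.
No proper subset of any of these is a key, and no other minimal superkey exists.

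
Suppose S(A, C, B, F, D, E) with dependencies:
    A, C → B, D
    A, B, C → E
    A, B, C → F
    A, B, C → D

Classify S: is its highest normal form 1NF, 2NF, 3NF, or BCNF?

Candidate key: {A, C}. Prime attributes: {A, C}.
Every FD has a superkey on the left, so the relation is in BCNF.

BCNF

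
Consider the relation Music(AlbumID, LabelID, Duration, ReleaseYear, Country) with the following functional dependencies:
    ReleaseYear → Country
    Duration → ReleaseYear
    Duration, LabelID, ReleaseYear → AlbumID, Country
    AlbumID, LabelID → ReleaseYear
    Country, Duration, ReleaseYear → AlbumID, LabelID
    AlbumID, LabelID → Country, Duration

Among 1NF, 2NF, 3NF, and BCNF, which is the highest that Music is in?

Candidate keys: {AlbumID, LabelID}, {Duration}. Prime attributes: {AlbumID, Duration, LabelID}.
For ReleaseYear → Country we have {ReleaseYear}⁺ = {Country, ReleaseYear}; {ReleaseYear} is not a superkey, so BCNF fails.
ReleaseYear → Country has non-prime {Country} on the right and a non-superkey on the left, so 3NF fails.
No proper subset of a key has a non-prime attribute in its closure, so there is no partial dependency; 2NF holds.

2NF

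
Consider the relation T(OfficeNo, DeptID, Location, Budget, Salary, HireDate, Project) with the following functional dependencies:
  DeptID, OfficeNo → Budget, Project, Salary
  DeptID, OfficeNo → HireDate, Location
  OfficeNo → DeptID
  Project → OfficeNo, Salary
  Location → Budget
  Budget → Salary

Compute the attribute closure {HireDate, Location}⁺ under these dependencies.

{Budget, HireDate, Location, Salary}

Start with {HireDate, Location}.
Location → Budget applies; add {Budget} → now {Budget, HireDate, Location}.
Budget → Salary applies; add {Salary} → now {Budget, HireDate, Location, Salary}.
No further FD applies.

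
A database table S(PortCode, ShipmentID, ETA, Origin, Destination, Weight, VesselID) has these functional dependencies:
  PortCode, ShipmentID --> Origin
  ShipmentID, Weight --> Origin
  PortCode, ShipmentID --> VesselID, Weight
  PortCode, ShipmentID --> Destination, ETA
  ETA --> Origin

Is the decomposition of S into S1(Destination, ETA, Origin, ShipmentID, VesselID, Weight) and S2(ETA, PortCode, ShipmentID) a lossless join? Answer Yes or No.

S1 ∩ S2 = {ETA, ShipmentID}; its closure under F is {ETA, Origin, ShipmentID}.
S1 ⊄ {ETA, Origin, ShipmentID} and S2 ⊄ {ETA, Origin, ShipmentID}, so the split is lossy.

No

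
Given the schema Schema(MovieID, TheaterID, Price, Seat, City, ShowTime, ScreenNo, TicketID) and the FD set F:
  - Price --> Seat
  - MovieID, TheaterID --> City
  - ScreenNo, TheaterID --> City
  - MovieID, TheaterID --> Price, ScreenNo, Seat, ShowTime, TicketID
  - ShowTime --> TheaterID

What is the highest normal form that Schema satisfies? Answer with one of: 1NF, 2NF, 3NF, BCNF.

2NF

Candidate keys: {MovieID, ShowTime}, {MovieID, TheaterID}. Prime attributes: {MovieID, ShowTime, TheaterID}.
Price --> Seat breaks BCNF: {Price}⁺ = {Price, Seat}, so {Price} is not a superkey.
Price --> Seat determines the non-prime attribute {Seat} from a non-superkey — 3NF is violated.
Checking every proper subset of each key, none determines a non-prime attribute — 2NF is satisfied.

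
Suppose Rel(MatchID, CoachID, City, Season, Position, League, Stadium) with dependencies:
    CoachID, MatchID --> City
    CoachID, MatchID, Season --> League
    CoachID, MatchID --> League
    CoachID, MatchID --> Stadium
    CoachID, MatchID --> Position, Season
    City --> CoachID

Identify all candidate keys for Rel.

{City, MatchID}, {CoachID, MatchID}

No FD produces {MatchID}, so it must be in every candidate key.
{City, MatchID} is a candidate key since {City, MatchID}⁺ = {City, CoachID, League, MatchID, Position, Season, Stadium} covers every attribute.
{CoachID, MatchID} is a candidate key since {CoachID, MatchID}⁺ = {City, CoachID, League, MatchID, Position, Season, Stadium} covers every attribute.
No proper subset of any of these is a key, and no other minimal superkey exists.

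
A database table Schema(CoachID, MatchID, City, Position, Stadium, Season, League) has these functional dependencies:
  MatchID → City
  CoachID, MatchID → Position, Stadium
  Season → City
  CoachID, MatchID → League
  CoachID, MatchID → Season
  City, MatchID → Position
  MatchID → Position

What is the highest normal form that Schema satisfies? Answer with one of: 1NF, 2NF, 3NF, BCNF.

Candidate key: {CoachID, MatchID}. Prime attributes: {CoachID, MatchID}.
MatchID → City breaks BCNF: {MatchID}⁺ = {City, MatchID, Position}, so {MatchID} is not a superkey.
MatchID → City determines the non-prime attribute {City} from a non-superkey — 3NF is violated.
{MatchID} is a proper subset of the key {CoachID, MatchID}, and {MatchID}⁺ contains the non-prime attributes {City, Position} — a partial dependency, so 2NF is violated.

1NF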